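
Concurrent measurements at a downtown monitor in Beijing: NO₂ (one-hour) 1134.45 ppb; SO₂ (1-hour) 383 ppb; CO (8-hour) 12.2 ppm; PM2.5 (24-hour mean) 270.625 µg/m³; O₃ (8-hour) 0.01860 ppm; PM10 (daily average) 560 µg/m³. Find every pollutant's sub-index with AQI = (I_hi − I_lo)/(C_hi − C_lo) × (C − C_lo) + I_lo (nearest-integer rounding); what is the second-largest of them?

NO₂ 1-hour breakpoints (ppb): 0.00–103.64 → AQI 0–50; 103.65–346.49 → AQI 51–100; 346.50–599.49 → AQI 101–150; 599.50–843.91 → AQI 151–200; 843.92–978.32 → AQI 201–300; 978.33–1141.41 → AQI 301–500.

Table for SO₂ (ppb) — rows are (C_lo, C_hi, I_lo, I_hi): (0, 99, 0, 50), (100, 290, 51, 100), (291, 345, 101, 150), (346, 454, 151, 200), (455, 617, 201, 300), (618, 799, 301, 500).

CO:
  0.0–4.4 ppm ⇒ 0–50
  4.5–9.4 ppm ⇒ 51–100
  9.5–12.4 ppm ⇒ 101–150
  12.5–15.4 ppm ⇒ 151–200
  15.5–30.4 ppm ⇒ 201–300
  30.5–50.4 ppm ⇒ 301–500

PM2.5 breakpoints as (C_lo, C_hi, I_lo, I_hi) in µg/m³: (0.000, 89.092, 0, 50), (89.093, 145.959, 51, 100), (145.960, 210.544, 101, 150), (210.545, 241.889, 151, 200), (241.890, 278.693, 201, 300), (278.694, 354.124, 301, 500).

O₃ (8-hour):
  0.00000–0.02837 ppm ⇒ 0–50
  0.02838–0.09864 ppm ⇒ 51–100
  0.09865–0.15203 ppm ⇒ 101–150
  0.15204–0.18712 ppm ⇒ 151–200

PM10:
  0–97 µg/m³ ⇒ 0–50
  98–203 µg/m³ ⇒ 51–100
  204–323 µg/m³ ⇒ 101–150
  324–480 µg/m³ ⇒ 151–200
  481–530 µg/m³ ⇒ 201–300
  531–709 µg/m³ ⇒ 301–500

NO₂: row 978.33–1141.41 (AQI 301–500). (500−301)·(1134.45−978.33)/(1141.41−978.33) + 301 = 199·156.12/163.08 + 301 ≈ 491.51 → 492.
SO₂ 383: bracket 346–454 → index 151–200; slope 49/108, offset 37.
AQI = 151 + 49/108·37 ≈ 167.79 ⇒ 168.
CO: row 9.5–12.4 (AQI 101–150). (150−101)·(12.2−9.5)/(12.4−9.5) + 101 = 49·2.7/2.9 + 101 ≈ 146.62 → 147.
PM2.5: row 241.890–278.693 (AQI 201–300). (300−201)·(270.625−241.890)/(278.693−241.890) + 201 = 99·28.735/36.803 + 201 ≈ 278.30 → 278.
O₃: 0.01860 lies in 0.00000–0.02837, so I_lo=0, I_hi=50, C_lo=0.00000, C_hi=0.02837.
(50−0)/(0.02837−0.00000) × (0.01860−0.00000) + 0 = 50/0.02837 × 0.01860 + 0 ≈ 32.78 → 33.
PM10: row 531–709 (AQI 301–500). (500−301)·(560−531)/(709−531) + 301 = 199·29/178 + 301 ≈ 333.42 → 333.
Sub-indices: NO₂→492, SO₂→168, CO→147, PM2.5→278, O₃→33, PM10→333. Ranked high→low: 492, 333, 278, 168, 147, 33. Second-highest sub-index = 333.

333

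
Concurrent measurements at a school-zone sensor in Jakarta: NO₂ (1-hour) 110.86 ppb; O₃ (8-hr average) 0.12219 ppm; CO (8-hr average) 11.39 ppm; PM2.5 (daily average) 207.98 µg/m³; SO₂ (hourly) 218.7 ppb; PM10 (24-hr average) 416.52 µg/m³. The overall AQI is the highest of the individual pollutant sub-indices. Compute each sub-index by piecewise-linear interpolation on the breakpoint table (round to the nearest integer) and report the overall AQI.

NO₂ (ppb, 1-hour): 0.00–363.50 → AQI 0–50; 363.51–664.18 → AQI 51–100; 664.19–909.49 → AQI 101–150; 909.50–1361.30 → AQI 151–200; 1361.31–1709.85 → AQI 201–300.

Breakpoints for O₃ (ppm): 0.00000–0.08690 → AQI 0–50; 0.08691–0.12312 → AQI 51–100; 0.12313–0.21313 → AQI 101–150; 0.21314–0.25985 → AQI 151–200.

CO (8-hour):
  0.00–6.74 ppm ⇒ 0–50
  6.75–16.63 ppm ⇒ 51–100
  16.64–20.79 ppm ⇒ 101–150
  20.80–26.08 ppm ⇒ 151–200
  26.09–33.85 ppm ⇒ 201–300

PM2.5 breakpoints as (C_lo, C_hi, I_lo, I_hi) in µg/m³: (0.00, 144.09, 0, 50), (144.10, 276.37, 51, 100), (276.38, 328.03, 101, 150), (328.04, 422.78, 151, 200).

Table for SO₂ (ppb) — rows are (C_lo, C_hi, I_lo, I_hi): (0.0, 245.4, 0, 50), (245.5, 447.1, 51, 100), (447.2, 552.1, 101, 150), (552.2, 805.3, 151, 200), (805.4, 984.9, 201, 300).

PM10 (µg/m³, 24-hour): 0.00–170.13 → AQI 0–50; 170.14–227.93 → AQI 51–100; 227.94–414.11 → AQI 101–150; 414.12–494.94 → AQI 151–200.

NO₂: 110.86 lies in 0.00–363.50, so I_lo=0, I_hi=50, C_lo=0.00, C_hi=363.50.
(50−0)/(363.50−0.00) × (110.86−0.00) + 0 = 50/363.50 × 110.86 + 0 ≈ 15.25 → 15.
O₃: 0.12219 lies in 0.08691–0.12312, so I_lo=51, I_hi=100, C_lo=0.08691, C_hi=0.12312.
(100−51)/(0.12312−0.08691) × (0.12219−0.08691) + 51 = 49/0.03621 × 0.03528 + 51 ≈ 98.74 → 99.
CO 11.39: bracket 6.75–16.63 → index 51–100; slope 49/9.88, offset 4.64.
AQI = 51 + 49/9.88·4.64 ≈ 74.01 ⇒ 74.
PM2.5: row 144.10–276.37 (AQI 51–100). (100−51)·(207.98−144.10)/(276.37−144.10) + 51 = 49·63.88/132.27 + 51 ≈ 74.66 → 75.
SO₂: row 0.0–245.4 (AQI 0–50). (50−0)·(218.7−0.0)/(245.4−0.0) + 0 = 50·218.7/245.4 + 0 ≈ 44.56 → 45.
PM10: 416.52 lies in 414.12–494.94, so I_lo=151, I_hi=200, C_lo=414.12, C_hi=494.94.
(200−151)/(494.94−414.12) × (416.52−414.12) + 151 = 49/80.82 × 2.40 + 151 ≈ 152.46 → 152.
Sub-indices: NO₂→15, O₃→99, CO→74, PM2.5→75, SO₂→45, PM10→152. Overall AQI = max = 152; dominant pollutant is PM10.
AQI 152: Unhealthy.

152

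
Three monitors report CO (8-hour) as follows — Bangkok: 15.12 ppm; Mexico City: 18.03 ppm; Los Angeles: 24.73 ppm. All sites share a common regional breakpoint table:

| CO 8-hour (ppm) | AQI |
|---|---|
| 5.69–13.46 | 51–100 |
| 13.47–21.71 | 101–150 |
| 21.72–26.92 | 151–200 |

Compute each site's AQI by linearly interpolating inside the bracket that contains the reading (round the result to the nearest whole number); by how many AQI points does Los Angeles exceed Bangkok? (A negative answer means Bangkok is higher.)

Bangkok: row 13.47–21.71 (AQI 101–150). (150−101)·(15.12−13.47)/(21.71−13.47) + 101 = 49·1.65/8.24 + 101 ≈ 110.81 → 111.
Mexico City: row 13.47–21.71 (AQI 101–150). (150−101)·(18.03−13.47)/(21.71−13.47) + 101 = 49·4.56/8.24 + 101 ≈ 128.12 → 128.
Los Angeles: row 21.72–26.92 (AQI 151–200). (200−151)·(24.73−21.72)/(26.92−21.72) + 151 = 49·3.01/5.20 + 151 ≈ 179.36 → 179.
AQIs: Bangkok=111, Mexico City=128, Los Angeles=179. Los Angeles (179) − Bangkok (111) = 68.

68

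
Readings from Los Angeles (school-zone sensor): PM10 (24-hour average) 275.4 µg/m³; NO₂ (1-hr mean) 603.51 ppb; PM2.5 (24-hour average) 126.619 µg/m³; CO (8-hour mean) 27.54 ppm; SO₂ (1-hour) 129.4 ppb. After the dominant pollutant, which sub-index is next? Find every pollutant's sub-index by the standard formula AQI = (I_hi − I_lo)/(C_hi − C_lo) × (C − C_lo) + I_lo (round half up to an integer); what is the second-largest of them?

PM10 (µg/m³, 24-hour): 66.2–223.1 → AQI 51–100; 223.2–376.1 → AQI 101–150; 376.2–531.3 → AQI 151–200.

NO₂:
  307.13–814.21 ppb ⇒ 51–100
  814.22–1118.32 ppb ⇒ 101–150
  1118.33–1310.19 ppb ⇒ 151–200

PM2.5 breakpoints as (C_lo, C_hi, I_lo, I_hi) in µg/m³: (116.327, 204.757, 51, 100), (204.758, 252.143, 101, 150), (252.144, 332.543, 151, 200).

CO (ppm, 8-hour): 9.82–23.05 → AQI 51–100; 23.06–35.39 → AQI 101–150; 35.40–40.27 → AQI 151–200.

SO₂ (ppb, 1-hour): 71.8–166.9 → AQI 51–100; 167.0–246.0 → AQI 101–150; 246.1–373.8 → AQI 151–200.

118

PM10 275.4: bracket 223.2–376.1 → index 101–150; slope 49/152.9, offset 52.2.
AQI = 101 + 49/152.9·52.2 ≈ 117.73 ⇒ 118.
NO₂: 603.51 lies in 307.13–814.21, so I_lo=51, I_hi=100, C_lo=307.13, C_hi=814.21.
(100−51)/(814.21−307.13) × (603.51−307.13) + 51 = 49/507.08 × 296.38 + 51 ≈ 79.64 → 80.
PM2.5: 126.619 ∈ [116.327, 204.757] ↔ index [51, 100].
51 + (126.619−116.327)·(100−51)/(204.757−116.327) = 51 + 10.292·49/88.430 ≈ 56.70, so AQI = 57.
CO: 27.54 ∈ [23.06, 35.39] ↔ index [101, 150].
101 + (27.54−23.06)·(150−101)/(35.39−23.06) = 101 + 4.48·49/12.33 ≈ 118.80, so AQI = 119.
SO₂: row 71.8–166.9 (AQI 51–100). (100−51)·(129.4−71.8)/(166.9−71.8) + 51 = 49·57.6/95.1 + 51 ≈ 80.68 → 81.
Sub-indices: PM10→118, NO₂→80, PM2.5→57, CO→119, SO₂→81. Ranked high→low: 119, 118, 81, 80, 57. Second-highest sub-index = 118.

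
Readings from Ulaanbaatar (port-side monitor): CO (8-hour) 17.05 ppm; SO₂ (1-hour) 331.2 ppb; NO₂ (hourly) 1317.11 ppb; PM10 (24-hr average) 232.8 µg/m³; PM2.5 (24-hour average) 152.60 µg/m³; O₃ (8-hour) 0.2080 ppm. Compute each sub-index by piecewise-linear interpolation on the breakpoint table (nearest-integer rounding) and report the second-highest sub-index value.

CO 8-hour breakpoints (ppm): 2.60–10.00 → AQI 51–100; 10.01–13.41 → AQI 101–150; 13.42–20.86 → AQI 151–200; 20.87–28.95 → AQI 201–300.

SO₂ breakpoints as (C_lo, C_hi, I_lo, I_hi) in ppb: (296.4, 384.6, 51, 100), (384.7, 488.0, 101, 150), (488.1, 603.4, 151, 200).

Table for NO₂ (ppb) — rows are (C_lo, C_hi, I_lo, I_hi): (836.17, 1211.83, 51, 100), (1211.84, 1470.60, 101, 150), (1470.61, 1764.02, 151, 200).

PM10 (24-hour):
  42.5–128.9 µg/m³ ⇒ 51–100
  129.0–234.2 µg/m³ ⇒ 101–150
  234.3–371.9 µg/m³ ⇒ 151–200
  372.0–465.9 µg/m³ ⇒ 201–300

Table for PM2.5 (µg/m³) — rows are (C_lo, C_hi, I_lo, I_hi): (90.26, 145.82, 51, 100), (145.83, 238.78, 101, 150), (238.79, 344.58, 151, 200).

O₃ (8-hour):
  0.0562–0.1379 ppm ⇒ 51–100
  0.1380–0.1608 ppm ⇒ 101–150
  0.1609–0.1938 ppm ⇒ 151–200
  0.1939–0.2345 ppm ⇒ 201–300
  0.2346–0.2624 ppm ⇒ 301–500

175

CO: 17.05 lies in 13.42–20.86, so I_lo=151, I_hi=200, C_lo=13.42, C_hi=20.86.
(200−151)/(20.86−13.42) × (17.05−13.42) + 151 = 49/7.44 × 3.63 + 151 ≈ 174.91 → 175.
SO₂: 331.2 lies in 296.4–384.6, so I_lo=51, I_hi=100, C_lo=296.4, C_hi=384.6.
(100−51)/(384.6−296.4) × (331.2−296.4) + 51 = 49/88.2 × 34.8 + 51 ≈ 70.33 → 70.
NO₂ 1317.11: bracket 1211.84–1470.60 → index 101–150; slope 49/258.76, offset 105.27.
AQI = 101 + 49/258.76·105.27 ≈ 120.93 ⇒ 121.
PM10: row 129.0–234.2 (AQI 101–150). (150−101)·(232.8−129.0)/(234.2−129.0) + 101 = 49·103.8/105.2 + 101 ≈ 149.35 → 149.
PM2.5: row 145.83–238.78 (AQI 101–150). (150−101)·(152.60−145.83)/(238.78−145.83) + 101 = 49·6.77/92.95 + 101 ≈ 104.57 → 105.
O₃: 0.2080 ∈ [0.1939, 0.2345] ↔ index [201, 300].
201 + (0.2080−0.1939)·(300−201)/(0.2345−0.1939) = 201 + 0.0141·99/0.0406 ≈ 235.38, so AQI = 235.
Sub-indices: CO→175, SO₂→70, NO₂→121, PM10→149, PM2.5→105, O₃→235. Ranked high→low: 235, 175, 149, 121, 105, 70. Second-highest sub-index = 175.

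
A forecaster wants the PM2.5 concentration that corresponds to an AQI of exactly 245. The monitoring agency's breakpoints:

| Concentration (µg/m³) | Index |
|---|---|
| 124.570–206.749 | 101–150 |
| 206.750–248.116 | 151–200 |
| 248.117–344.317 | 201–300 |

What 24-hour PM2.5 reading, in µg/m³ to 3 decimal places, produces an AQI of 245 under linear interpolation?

290.873

AQI 245 lies in the 201–300 band, which corresponds to 248.117–344.317 µg/m³.
C = 248.117 + (245−201)×(344.317−248.117)/(300−201) = 248.117 + 44×96.200/99 ≈ 290.87256 µg/m³ → 290.873 µg/m³ to 3 dp.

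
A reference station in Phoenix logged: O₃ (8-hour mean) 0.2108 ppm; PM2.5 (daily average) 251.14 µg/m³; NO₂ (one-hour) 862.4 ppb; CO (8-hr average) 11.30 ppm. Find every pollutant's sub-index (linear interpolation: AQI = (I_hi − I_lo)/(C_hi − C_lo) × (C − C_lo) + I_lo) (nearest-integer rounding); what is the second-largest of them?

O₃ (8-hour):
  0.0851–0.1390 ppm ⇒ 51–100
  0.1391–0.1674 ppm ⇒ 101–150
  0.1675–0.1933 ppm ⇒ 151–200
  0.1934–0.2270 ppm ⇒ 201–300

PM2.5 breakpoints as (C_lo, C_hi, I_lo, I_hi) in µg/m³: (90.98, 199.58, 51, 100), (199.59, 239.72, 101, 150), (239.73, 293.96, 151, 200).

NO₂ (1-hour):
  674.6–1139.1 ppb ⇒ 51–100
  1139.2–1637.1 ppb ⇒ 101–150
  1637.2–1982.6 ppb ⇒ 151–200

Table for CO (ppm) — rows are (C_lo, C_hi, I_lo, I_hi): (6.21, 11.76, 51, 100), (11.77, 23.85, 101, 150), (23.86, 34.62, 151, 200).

161

O₃ 0.2108: bracket 0.1934–0.2270 → index 201–300; slope 99/0.0336, offset 0.0174.
AQI = 201 + 99/0.0336·0.0174 ≈ 252.27 ⇒ 252.
PM2.5: row 239.73–293.96 (AQI 151–200). (200−151)·(251.14−239.73)/(293.96−239.73) + 151 = 49·11.41/54.23 + 151 ≈ 161.31 → 161.
NO₂: 862.4 ∈ [674.6, 1139.1] ↔ index [51, 100].
51 + (862.4−674.6)·(100−51)/(1139.1−674.6) = 51 + 187.8·49/464.5 ≈ 70.81, so AQI = 71.
CO 11.30: bracket 6.21–11.76 → index 51–100; slope 49/5.55, offset 5.09.
AQI = 51 + 49/5.55·5.09 ≈ 95.94 ⇒ 96.
Sub-indices: O₃→252, PM2.5→161, NO₂→71, CO→96. Ranked high→low: 252, 161, 96, 71. Second-highest sub-index = 161.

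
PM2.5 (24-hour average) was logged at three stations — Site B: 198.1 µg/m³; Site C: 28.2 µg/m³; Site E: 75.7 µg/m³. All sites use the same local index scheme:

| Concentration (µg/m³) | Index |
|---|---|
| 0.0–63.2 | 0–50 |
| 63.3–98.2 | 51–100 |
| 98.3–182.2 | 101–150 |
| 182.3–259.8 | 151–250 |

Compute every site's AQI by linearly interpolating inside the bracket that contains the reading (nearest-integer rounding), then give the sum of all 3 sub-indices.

261

Site B: 198.1 ∈ [182.3, 259.8] ↔ index [151, 250].
151 + (198.1−182.3)·(250−151)/(259.8−182.3) = 151 + 15.8·99/77.5 ≈ 171.18, so AQI = 171.
Site C: 28.2 ∈ [0.0, 63.2] ↔ index [0, 50].
0 + (28.2−0.0)·(50−0)/(63.2−0.0) = 0 + 28.2·50/63.2 ≈ 22.31, so AQI = 22.
Site E 75.7: bracket 63.3–98.2 → index 51–100; slope 49/34.9, offset 12.4.
AQI = 51 + 49/34.9·12.4 ≈ 68.41 ⇒ 68.
AQIs: Site B=171, Site C=22, Site E=68. Sum = 171 + 22 + 68 = 261.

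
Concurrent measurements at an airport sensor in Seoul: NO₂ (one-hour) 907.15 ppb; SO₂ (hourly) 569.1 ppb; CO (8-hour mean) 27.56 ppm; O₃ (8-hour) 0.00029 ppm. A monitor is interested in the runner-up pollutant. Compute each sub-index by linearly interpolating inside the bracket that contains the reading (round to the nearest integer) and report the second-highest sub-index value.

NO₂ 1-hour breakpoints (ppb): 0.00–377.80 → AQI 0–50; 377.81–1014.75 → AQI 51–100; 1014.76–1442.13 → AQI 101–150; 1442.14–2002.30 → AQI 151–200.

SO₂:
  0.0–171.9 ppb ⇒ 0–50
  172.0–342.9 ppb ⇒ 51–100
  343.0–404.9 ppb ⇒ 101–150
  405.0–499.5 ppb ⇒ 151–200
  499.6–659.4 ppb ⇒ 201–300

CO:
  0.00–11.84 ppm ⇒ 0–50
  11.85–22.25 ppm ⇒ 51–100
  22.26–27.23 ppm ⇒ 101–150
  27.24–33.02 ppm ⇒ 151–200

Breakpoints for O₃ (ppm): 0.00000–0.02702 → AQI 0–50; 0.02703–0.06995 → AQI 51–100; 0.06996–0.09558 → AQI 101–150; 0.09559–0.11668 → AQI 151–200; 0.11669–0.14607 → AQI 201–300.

NO₂ 907.15: bracket 377.81–1014.75 → index 51–100; slope 49/636.94, offset 529.34.
AQI = 51 + 49/636.94·529.34 ≈ 91.72 ⇒ 92.
SO₂: 569.1 lies in 499.6–659.4, so I_lo=201, I_hi=300, C_lo=499.6, C_hi=659.4.
(300−201)/(659.4−499.6) × (569.1−499.6) + 201 = 99/159.8 × 69.5 + 201 ≈ 244.06 → 244.
CO: 27.56 lies in 27.24–33.02, so I_lo=151, I_hi=200, C_lo=27.24, C_hi=33.02.
(200−151)/(33.02−27.24) × (27.56−27.24) + 151 = 49/5.78 × 0.32 + 151 ≈ 153.71 → 154.
O₃: row 0.00000–0.02702 (AQI 0–50). (50−0)·(0.00029−0.00000)/(0.02702−0.00000) + 0 = 50·0.00029/0.02702 + 0 ≈ 0.54 → 1.
Sub-indices: NO₂→92, SO₂→244, CO→154, O₃→1. Ranked high→low: 244, 154, 92, 1. Second-highest sub-index = 154.

154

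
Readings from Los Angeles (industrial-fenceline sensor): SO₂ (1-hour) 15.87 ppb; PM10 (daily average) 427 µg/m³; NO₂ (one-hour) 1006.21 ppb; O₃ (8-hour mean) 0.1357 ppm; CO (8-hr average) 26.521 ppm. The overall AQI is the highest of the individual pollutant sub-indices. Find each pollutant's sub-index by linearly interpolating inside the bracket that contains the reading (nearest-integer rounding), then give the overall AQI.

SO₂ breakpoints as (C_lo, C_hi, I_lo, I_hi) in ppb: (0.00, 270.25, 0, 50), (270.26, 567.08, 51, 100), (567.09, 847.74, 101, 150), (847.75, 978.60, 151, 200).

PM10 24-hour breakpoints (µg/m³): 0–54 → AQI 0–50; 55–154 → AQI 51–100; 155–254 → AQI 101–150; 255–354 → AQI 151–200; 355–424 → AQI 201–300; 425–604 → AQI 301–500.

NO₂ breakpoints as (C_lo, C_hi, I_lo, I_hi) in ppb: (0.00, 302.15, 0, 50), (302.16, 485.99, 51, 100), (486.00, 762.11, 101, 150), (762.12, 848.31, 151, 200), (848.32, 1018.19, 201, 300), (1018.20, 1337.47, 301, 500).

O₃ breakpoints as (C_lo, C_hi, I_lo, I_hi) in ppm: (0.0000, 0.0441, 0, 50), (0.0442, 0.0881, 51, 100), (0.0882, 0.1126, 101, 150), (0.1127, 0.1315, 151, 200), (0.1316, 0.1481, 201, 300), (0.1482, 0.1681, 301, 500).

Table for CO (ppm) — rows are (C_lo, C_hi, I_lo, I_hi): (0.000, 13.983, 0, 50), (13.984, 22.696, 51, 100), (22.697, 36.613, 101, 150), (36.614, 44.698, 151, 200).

SO₂: 15.87 ∈ [0.00, 270.25] ↔ index [0, 50].
0 + (15.87−0.00)·(50−0)/(270.25−0.00) = 0 + 15.87·50/270.25 ≈ 2.94, so AQI = 3.
PM10: row 425–604 (AQI 301–500). (500−301)·(427−425)/(604−425) + 301 = 199·2/179 + 301 ≈ 303.22 → 303.
NO₂ 1006.21: bracket 848.32–1018.19 → index 201–300; slope 99/169.87, offset 157.89.
AQI = 201 + 99/169.87·157.89 ≈ 293.02 ⇒ 293.
O₃ 0.1357: bracket 0.1316–0.1481 → index 201–300; slope 99/0.0165, offset 0.0041.
AQI = 201 + 99/0.0165·0.0041 ≈ 225.60 ⇒ 226.
CO 26.521: bracket 22.697–36.613 → index 101–150; slope 49/13.916, offset 3.824.
AQI = 101 + 49/13.916·3.824 ≈ 114.46 ⇒ 114.
Sub-indices: SO₂→3, PM10→303, NO₂→293, O₃→226, CO→114. Overall AQI = max = 303; dominant pollutant is PM10.

303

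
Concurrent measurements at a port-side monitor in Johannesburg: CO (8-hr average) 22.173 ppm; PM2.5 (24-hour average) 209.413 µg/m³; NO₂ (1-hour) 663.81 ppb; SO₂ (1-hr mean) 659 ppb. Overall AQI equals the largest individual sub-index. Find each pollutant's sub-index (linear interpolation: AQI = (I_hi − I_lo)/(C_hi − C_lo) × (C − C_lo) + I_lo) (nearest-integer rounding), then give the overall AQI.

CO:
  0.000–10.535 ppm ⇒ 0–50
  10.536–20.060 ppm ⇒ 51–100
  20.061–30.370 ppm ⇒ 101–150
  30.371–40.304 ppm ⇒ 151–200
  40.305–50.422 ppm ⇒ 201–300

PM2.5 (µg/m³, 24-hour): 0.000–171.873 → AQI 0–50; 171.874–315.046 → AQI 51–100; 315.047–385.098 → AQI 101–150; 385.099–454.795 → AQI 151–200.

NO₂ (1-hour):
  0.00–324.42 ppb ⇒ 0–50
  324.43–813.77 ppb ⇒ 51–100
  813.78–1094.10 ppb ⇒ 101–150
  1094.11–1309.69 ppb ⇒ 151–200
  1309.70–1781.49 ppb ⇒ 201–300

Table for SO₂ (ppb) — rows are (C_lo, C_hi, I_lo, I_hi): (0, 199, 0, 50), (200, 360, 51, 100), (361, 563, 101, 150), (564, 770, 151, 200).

CO: 22.173 lies in 20.061–30.370, so I_lo=101, I_hi=150, C_lo=20.061, C_hi=30.370.
(150−101)/(30.370−20.061) × (22.173−20.061) + 101 = 49/10.309 × 2.112 + 101 ≈ 111.04 → 111.
PM2.5: 209.413 lies in 171.874–315.046, so I_lo=51, I_hi=100, C_lo=171.874, C_hi=315.046.
(100−51)/(315.046−171.874) × (209.413−171.874) + 51 = 49/143.172 × 37.539 + 51 ≈ 63.85 → 64.
NO₂: 663.81 lies in 324.43–813.77, so I_lo=51, I_hi=100, C_lo=324.43, C_hi=813.77.
(100−51)/(813.77−324.43) × (663.81−324.43) + 51 = 49/489.34 × 339.38 + 51 ≈ 84.98 → 85.
SO₂ 659: bracket 564–770 → index 151–200; slope 49/206, offset 95.
AQI = 151 + 49/206·95 ≈ 173.60 ⇒ 174.
Sub-indices: CO→111, PM2.5→64, NO₂→85, SO₂→174. Overall AQI = max = 174; dominant pollutant is SO₂.

174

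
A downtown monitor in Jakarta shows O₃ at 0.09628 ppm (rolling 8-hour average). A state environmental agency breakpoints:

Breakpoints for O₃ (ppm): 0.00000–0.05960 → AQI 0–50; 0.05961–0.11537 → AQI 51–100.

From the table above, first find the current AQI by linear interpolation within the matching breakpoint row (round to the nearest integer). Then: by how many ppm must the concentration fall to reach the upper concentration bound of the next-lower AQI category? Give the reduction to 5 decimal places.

0.03668

O₃: 0.09628 ∈ [0.05961, 0.11537] ↔ index [51, 100].
51 + (0.09628−0.05961)·(100−51)/(0.11537−0.05961) = 51 + 0.03667·49/0.05576 ≈ 83.22, so AQI = 83.
Current AQI 83 is in the Moderate range (51–100). The next-lower category tops out at AQI 50, whose upper concentration bound is 0.05960 ppm.
Reduction needed = 0.09628 − 0.05960 = 0.03668 ppm.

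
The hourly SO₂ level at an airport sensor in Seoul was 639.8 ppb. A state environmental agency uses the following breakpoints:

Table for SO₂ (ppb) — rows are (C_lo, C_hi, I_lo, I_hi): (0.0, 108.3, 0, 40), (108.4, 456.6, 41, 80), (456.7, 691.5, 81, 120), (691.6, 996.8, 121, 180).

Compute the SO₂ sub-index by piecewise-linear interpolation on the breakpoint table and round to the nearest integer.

SO₂ 639.8: bracket 456.7–691.5 → index 81–120; slope 39/234.8, offset 183.1.
AQI = 81 + 39/234.8·183.1 ≈ 111.41 ⇒ 111.

111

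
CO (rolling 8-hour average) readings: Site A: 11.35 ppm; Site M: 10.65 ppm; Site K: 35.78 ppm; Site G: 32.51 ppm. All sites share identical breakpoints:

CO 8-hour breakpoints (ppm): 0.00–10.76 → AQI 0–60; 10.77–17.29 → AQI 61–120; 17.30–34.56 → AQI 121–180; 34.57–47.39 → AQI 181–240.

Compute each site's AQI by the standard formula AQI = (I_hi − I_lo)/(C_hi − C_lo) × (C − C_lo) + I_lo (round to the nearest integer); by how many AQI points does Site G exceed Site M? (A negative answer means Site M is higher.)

Site A 11.35: bracket 10.77–17.29 → index 61–120; slope 59/6.52, offset 0.58.
AQI = 61 + 59/6.52·0.58 ≈ 66.25 ⇒ 66.
Site M: row 0.00–10.76 (AQI 0–60). (60−0)·(10.65−0.00)/(10.76−0.00) + 0 = 60·10.65/10.76 + 0 ≈ 59.39 → 59.
Site K: 35.78 ∈ [34.57, 47.39] ↔ index [181, 240].
181 + (35.78−34.57)·(240−181)/(47.39−34.57) = 181 + 1.21·59/12.82 ≈ 186.57, so AQI = 187.
Site G: row 17.30–34.56 (AQI 121–180). (180−121)·(32.51−17.30)/(34.56−17.30) + 121 = 59·15.21/17.26 + 121 ≈ 172.99 → 173.
AQIs: Site A=66, Site M=59, Site K=187, Site G=173. Site G (173) − Site M (59) = 114.

114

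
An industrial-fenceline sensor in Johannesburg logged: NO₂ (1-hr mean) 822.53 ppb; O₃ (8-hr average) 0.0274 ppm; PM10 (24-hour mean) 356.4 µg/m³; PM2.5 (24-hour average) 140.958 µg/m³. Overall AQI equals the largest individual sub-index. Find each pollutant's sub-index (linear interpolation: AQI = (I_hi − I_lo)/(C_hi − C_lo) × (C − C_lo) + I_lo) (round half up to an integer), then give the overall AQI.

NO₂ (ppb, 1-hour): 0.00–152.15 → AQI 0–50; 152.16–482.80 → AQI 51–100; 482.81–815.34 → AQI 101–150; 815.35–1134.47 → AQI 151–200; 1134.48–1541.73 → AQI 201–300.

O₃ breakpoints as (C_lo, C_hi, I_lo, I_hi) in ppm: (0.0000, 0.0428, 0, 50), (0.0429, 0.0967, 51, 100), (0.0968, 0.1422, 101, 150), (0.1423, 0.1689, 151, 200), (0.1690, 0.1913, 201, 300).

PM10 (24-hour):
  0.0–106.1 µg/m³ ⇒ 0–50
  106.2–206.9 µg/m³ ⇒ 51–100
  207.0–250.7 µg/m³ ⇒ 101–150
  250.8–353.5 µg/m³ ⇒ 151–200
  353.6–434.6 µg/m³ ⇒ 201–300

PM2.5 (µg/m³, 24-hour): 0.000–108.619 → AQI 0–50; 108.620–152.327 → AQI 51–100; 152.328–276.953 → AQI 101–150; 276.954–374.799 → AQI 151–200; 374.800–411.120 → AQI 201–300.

NO₂: 822.53 ∈ [815.35, 1134.47] ↔ index [151, 200].
151 + (822.53−815.35)·(200−151)/(1134.47−815.35) = 151 + 7.18·49/319.12 ≈ 152.10, so AQI = 152.
O₃: 0.0274 ∈ [0.0000, 0.0428] ↔ index [0, 50].
0 + (0.0274−0.0000)·(50−0)/(0.0428−0.0000) = 0 + 0.0274·50/0.0428 ≈ 32.01, so AQI = 32.
PM10: 356.4 lies in 353.6–434.6, so I_lo=201, I_hi=300, C_lo=353.6, C_hi=434.6.
(300−201)/(434.6−353.6) × (356.4−353.6) + 201 = 99/81.0 × 2.8 + 201 ≈ 204.42 → 204.
PM2.5: 140.958 lies in 108.620–152.327, so I_lo=51, I_hi=100, C_lo=108.620, C_hi=152.327.
(100−51)/(152.327−108.620) × (140.958−108.620) + 51 = 49/43.707 × 32.338 + 51 ≈ 87.25 → 87.
Sub-indices: NO₂→152, O₃→32, PM10→204, PM2.5→87. Overall AQI = max = 204; dominant pollutant is PM10.

204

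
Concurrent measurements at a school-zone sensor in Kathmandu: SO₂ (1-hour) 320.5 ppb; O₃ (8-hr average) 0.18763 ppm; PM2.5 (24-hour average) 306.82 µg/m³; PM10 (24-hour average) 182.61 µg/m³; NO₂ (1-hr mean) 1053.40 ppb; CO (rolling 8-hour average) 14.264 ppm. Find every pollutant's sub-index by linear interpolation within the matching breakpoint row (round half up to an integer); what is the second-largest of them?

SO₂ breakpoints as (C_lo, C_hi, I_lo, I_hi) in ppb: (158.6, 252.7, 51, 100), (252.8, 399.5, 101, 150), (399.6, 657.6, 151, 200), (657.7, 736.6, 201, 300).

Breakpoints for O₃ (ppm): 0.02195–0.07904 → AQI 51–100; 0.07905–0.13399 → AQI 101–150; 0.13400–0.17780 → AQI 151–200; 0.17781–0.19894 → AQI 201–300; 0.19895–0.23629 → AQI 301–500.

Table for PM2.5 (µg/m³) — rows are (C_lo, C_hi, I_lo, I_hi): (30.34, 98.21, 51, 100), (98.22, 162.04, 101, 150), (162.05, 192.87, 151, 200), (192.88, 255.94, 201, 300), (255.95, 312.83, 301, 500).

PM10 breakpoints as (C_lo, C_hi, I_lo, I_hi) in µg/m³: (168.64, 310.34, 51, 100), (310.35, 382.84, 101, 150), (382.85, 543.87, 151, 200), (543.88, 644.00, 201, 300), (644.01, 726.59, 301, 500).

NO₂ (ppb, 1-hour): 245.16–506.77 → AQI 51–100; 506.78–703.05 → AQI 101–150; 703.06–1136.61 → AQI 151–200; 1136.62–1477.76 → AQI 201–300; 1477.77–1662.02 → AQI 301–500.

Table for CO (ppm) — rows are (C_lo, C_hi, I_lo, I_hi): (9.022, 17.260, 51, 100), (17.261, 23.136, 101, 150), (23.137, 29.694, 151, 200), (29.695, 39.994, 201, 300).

247

SO₂ 320.5: bracket 252.8–399.5 → index 101–150; slope 49/146.7, offset 67.7.
AQI = 101 + 49/146.7·67.7 ≈ 123.61 ⇒ 124.
O₃: 0.18763 ∈ [0.17781, 0.19894] ↔ index [201, 300].
201 + (0.18763−0.17781)·(300−201)/(0.19894−0.17781) = 201 + 0.00982·99/0.02113 ≈ 247.01, so AQI = 247.
PM2.5: 306.82 lies in 255.95–312.83, so I_lo=301, I_hi=500, C_lo=255.95, C_hi=312.83.
(500−301)/(312.83−255.95) × (306.82−255.95) + 301 = 199/56.88 × 50.87 + 301 ≈ 478.97 → 479.
PM10: 182.61 lies in 168.64–310.34, so I_lo=51, I_hi=100, C_lo=168.64, C_hi=310.34.
(100−51)/(310.34−168.64) × (182.61−168.64) + 51 = 49/141.70 × 13.97 + 51 ≈ 55.83 → 56.
NO₂: 1053.40 ∈ [703.06, 1136.61] ↔ index [151, 200].
151 + (1053.40−703.06)·(200−151)/(1136.61−703.06) = 151 + 350.34·49/433.55 ≈ 190.60, so AQI = 191.
CO: row 9.022–17.260 (AQI 51–100). (100−51)·(14.264−9.022)/(17.260−9.022) + 51 = 49·5.242/8.238 + 51 ≈ 82.18 → 82.
Sub-indices: SO₂→124, O₃→247, PM2.5→479, PM10→56, NO₂→191, CO→82. Ranked high→low: 479, 247, 191, 124, 82, 56. Second-highest sub-index = 247.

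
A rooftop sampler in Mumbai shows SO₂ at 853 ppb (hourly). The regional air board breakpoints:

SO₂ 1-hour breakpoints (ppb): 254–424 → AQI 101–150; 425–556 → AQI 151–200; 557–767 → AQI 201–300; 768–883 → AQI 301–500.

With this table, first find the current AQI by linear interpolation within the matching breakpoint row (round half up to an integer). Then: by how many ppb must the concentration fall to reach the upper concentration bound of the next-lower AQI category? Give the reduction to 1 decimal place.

86.0

SO₂ 853: bracket 768–883 → index 301–500; slope 199/115, offset 85.
AQI = 301 + 199/115·85 ≈ 448.09 ⇒ 448.
Current AQI 448 is in the Hazardous range (301–500). The next-lower category tops out at AQI 300, whose upper concentration bound is 767 ppb.
Reduction needed = 853 − 767 = 86.0 ppb.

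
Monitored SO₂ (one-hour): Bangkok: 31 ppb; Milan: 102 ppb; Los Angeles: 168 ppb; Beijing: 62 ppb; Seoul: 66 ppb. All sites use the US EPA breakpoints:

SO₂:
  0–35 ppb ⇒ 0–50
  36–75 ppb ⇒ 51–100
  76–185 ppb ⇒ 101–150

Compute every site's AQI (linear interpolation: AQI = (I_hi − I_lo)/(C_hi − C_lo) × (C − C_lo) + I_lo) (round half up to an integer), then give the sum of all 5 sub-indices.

472

Bangkok: 31 lies in 0–35, so I_lo=0, I_hi=50, C_lo=0, C_hi=35.
(50−0)/(35−0) × (31−0) + 0 = 50/35 × 31 + 0 ≈ 44.29 → 44.
Milan: 102 ∈ [76, 185] ↔ index [101, 150].
101 + (102−76)·(150−101)/(185−76) = 101 + 26·49/109 ≈ 112.69, so AQI = 113.
Los Angeles: 168 ∈ [76, 185] ↔ index [101, 150].
101 + (168−76)·(150−101)/(185−76) = 101 + 92·49/109 ≈ 142.36, so AQI = 142.
Beijing: 62 lies in 36–75, so I_lo=51, I_hi=100, C_lo=36, C_hi=75.
(100−51)/(75−36) × (62−36) + 51 = 49/39 × 26 + 51 ≈ 83.67 → 84.
Seoul: row 36–75 (AQI 51–100). (100−51)·(66−36)/(75−36) + 51 = 49·30/39 + 51 ≈ 88.69 → 89.
AQIs: Bangkok=44, Milan=113, Los Angeles=142, Beijing=84, Seoul=89. Sum = 44 + 113 + 142 + 84 + 89 = 472.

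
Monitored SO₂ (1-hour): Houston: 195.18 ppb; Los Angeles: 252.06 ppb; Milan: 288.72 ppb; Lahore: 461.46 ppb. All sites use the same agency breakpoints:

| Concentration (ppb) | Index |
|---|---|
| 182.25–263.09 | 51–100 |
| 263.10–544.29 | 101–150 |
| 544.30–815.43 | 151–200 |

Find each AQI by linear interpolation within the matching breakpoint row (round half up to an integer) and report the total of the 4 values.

Houston: 195.18 lies in 182.25–263.09, so I_lo=51, I_hi=100, C_lo=182.25, C_hi=263.09.
(100−51)/(263.09−182.25) × (195.18−182.25) + 51 = 49/80.84 × 12.93 + 51 ≈ 58.84 → 59.
Los Angeles 252.06: bracket 182.25–263.09 → index 51–100; slope 49/80.84, offset 69.81.
AQI = 51 + 49/80.84·69.81 ≈ 93.31 ⇒ 93.
Milan: 288.72 ∈ [263.10, 544.29] ↔ index [101, 150].
101 + (288.72−263.10)·(150−101)/(544.29−263.10) = 101 + 25.62·49/281.19 ≈ 105.46, so AQI = 105.
Lahore: 461.46 ∈ [263.10, 544.29] ↔ index [101, 150].
101 + (461.46−263.10)·(150−101)/(544.29−263.10) = 101 + 198.36·49/281.19 ≈ 135.57, so AQI = 136.
AQIs: Houston=59, Los Angeles=93, Milan=105, Lahore=136. Sum = 59 + 93 + 105 + 136 = 393.

393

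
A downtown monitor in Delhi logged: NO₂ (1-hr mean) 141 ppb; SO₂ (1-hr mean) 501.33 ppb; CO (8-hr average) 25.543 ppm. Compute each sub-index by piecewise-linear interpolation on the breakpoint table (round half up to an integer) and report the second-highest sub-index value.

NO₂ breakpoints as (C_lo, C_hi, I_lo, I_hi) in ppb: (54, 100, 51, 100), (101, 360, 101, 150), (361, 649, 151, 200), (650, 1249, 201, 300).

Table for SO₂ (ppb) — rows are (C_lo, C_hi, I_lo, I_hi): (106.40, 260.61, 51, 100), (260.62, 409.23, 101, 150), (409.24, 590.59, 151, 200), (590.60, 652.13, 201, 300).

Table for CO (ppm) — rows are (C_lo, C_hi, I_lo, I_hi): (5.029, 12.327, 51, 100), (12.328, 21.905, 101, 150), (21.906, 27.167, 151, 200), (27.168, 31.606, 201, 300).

176

NO₂: 141 lies in 101–360, so I_lo=101, I_hi=150, C_lo=101, C_hi=360.
(150−101)/(360−101) × (141−101) + 101 = 49/259 × 40 + 101 ≈ 108.57 → 109.
SO₂ 501.33: bracket 409.24–590.59 → index 151–200; slope 49/181.35, offset 92.09.
AQI = 151 + 49/181.35·92.09 ≈ 175.88 ⇒ 176.
CO: 25.543 ∈ [21.906, 27.167] ↔ index [151, 200].
151 + (25.543−21.906)·(200−151)/(27.167−21.906) = 151 + 3.637·49/5.261 ≈ 184.87, so AQI = 185.
Sub-indices: NO₂→109, SO₂→176, CO→185. Ranked high→low: 185, 176, 109. Second-highest sub-index = 176.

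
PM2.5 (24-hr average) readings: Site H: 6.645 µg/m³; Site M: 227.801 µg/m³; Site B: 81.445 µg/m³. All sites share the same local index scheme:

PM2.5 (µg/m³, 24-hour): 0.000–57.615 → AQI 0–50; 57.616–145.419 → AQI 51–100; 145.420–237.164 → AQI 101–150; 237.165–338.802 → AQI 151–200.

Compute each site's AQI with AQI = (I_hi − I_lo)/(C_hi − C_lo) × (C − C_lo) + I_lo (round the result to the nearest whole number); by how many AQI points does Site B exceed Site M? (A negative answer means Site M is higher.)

-81

Site H 6.645: bracket 0.000–57.615 → index 0–50; slope 50/57.615, offset 6.645.
AQI = 0 + 50/57.615·6.645 ≈ 5.77 ⇒ 6.
Site M: 227.801 ∈ [145.420, 237.164] ↔ index [101, 150].
101 + (227.801−145.420)·(150−101)/(237.164−145.420) = 101 + 82.381·49/91.744 ≈ 145.00, so AQI = 145.
Site B: 81.445 ∈ [57.616, 145.419] ↔ index [51, 100].
51 + (81.445−57.616)·(100−51)/(145.419−57.616) = 51 + 23.829·49/87.803 ≈ 64.30, so AQI = 64.
AQIs: Site H=6, Site M=145, Site B=64. Site B (64) − Site M (145) = -81.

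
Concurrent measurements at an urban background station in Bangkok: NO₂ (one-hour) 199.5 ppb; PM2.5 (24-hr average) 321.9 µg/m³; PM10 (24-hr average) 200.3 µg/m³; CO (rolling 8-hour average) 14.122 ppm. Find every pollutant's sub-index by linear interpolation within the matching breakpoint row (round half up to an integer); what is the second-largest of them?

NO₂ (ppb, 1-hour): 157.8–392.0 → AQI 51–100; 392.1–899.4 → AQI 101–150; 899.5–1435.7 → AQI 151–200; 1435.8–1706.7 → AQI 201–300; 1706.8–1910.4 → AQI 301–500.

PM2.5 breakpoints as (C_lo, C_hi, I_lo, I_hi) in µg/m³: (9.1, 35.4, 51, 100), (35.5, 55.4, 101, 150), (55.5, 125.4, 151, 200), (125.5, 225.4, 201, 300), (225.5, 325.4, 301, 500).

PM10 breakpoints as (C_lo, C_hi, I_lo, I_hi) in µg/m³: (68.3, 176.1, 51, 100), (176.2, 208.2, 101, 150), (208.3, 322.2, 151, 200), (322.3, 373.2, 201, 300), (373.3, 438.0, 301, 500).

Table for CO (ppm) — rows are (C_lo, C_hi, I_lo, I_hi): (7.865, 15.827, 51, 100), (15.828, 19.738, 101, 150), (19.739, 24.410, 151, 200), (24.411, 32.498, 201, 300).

NO₂ 199.5: bracket 157.8–392.0 → index 51–100; slope 49/234.2, offset 41.7.
AQI = 51 + 49/234.2·41.7 ≈ 59.72 ⇒ 60.
PM2.5 321.9: bracket 225.5–325.4 → index 301–500; slope 199/99.9, offset 96.4.
AQI = 301 + 199/99.9·96.4 ≈ 493.03 ⇒ 493.
PM10: 200.3 ∈ [176.2, 208.2] ↔ index [101, 150].
101 + (200.3−176.2)·(150−101)/(208.2−176.2) = 101 + 24.1·49/32.0 ≈ 137.90, so AQI = 138.
CO: row 7.865–15.827 (AQI 51–100). (100−51)·(14.122−7.865)/(15.827−7.865) + 51 = 49·6.257/7.962 + 51 ≈ 89.51 → 90.
Sub-indices: NO₂→60, PM2.5→493, PM10→138, CO→90. Ranked high→low: 493, 138, 90, 60. Second-highest sub-index = 138.

138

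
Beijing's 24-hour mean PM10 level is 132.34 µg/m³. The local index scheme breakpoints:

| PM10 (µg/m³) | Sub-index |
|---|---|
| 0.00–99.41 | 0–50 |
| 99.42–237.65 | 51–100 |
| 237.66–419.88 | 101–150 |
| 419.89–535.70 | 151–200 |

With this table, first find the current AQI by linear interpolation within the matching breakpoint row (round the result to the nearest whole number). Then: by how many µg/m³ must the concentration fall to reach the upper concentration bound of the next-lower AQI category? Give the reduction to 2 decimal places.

PM10 132.34: bracket 99.42–237.65 → index 51–100; slope 49/138.23, offset 32.92.
AQI = 51 + 49/138.23·32.92 ≈ 62.67 ⇒ 63.
Current AQI 63 is in the Moderate range (51–100). The next-lower category tops out at AQI 50, whose upper concentration bound is 99.41 µg/m³.
Reduction needed = 132.34 − 99.41 = 32.93 µg/m³.

32.93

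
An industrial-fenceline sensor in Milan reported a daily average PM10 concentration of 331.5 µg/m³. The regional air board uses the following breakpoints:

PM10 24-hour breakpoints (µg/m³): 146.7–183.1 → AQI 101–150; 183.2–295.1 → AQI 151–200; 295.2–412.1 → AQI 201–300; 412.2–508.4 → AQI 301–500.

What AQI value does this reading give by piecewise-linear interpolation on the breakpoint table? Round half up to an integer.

PM10: 331.5 lies in 295.2–412.1, so I_lo=201, I_hi=300, C_lo=295.2, C_hi=412.1.
(300−201)/(412.1−295.2) × (331.5−295.2) + 201 = 99/116.9 × 36.3 + 201 ≈ 231.74 → 232.
AQI 232 falls in the Very Unhealthy category.

232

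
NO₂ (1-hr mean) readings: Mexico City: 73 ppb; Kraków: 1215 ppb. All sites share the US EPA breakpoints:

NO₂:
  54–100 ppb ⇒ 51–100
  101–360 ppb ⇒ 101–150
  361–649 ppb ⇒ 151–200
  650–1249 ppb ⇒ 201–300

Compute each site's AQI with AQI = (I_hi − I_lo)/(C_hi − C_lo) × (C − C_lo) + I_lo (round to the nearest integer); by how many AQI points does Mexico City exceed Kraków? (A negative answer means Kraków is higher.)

-223

Mexico City: 73 lies in 54–100, so I_lo=51, I_hi=100, C_lo=54, C_hi=100.
(100−51)/(100−54) × (73−54) + 51 = 49/46 × 19 + 51 ≈ 71.24 → 71.
Kraków: 1215 lies in 650–1249, so I_lo=201, I_hi=300, C_lo=650, C_hi=1249.
(300−201)/(1249−650) × (1215−650) + 201 = 99/599 × 565 + 201 ≈ 294.38 → 294.
AQIs: Mexico City=71, Kraków=294. Mexico City (71) − Kraków (294) = -223.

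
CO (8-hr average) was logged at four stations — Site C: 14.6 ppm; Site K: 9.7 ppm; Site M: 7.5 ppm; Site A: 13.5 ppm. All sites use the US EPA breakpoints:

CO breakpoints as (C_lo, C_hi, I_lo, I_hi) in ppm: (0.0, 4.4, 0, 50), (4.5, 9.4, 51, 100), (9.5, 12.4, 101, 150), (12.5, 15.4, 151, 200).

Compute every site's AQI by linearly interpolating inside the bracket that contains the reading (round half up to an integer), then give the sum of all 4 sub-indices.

Site C 14.6: bracket 12.5–15.4 → index 151–200; slope 49/2.9, offset 2.1.
AQI = 151 + 49/2.9·2.1 ≈ 186.48 ⇒ 186.
Site K 9.7: bracket 9.5–12.4 → index 101–150; slope 49/2.9, offset 0.2.
AQI = 101 + 49/2.9·0.2 ≈ 104.38 ⇒ 104.
Site M 7.5: bracket 4.5–9.4 → index 51–100; slope 49/4.9, offset 3.0.
AQI = 51 + 49/4.9·3.0 ≈ 81.00 ⇒ 81.
Site A: 13.5 lies in 12.5–15.4, so I_lo=151, I_hi=200, C_lo=12.5, C_hi=15.4.
(200−151)/(15.4−12.5) × (13.5−12.5) + 151 = 49/2.9 × 1.0 + 151 ≈ 167.90 → 168.
AQIs: Site C=186, Site K=104, Site M=81, Site A=168. Sum = 186 + 104 + 81 + 168 = 539.

539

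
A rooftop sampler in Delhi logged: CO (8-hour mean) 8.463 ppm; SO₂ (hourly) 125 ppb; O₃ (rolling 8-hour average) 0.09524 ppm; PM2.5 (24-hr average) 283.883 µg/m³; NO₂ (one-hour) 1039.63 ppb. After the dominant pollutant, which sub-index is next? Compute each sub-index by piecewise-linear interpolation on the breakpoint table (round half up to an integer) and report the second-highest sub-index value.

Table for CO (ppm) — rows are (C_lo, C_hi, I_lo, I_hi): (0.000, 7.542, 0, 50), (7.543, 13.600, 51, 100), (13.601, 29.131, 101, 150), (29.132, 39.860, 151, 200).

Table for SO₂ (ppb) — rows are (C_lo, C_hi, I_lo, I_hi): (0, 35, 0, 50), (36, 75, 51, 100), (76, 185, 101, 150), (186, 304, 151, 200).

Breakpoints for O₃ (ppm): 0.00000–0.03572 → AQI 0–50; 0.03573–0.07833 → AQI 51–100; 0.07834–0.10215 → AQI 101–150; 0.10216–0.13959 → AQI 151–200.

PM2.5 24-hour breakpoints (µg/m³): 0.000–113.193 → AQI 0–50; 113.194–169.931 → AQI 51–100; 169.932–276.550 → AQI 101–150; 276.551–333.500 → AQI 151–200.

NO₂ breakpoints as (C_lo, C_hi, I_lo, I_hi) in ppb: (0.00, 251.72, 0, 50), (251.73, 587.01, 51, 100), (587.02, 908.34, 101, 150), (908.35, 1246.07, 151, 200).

CO: 8.463 ∈ [7.543, 13.600] ↔ index [51, 100].
51 + (8.463−7.543)·(100−51)/(13.600−7.543) = 51 + 0.920·49/6.057 ≈ 58.44, so AQI = 58.
SO₂ 125: bracket 76–185 → index 101–150; slope 49/109, offset 49.
AQI = 101 + 49/109·49 ≈ 123.03 ⇒ 123.
O₃: 0.09524 lies in 0.07834–0.10215, so I_lo=101, I_hi=150, C_lo=0.07834, C_hi=0.10215.
(150−101)/(0.10215−0.07834) × (0.09524−0.07834) + 101 = 49/0.02381 × 0.01690 + 101 ≈ 135.78 → 136.
PM2.5: 283.883 lies in 276.551–333.500, so I_lo=151, I_hi=200, C_lo=276.551, C_hi=333.500.
(200−151)/(333.500−276.551) × (283.883−276.551) + 151 = 49/56.949 × 7.332 + 151 ≈ 157.31 → 157.
NO₂: 1039.63 ∈ [908.35, 1246.07] ↔ index [151, 200].
151 + (1039.63−908.35)·(200−151)/(1246.07−908.35) = 151 + 131.28·49/337.72 ≈ 170.05, so AQI = 170.
Sub-indices: CO→58, SO₂→123, O₃→136, PM2.5→157, NO₂→170. Ranked high→low: 170, 157, 136, 123, 58. Second-highest sub-index = 157.

157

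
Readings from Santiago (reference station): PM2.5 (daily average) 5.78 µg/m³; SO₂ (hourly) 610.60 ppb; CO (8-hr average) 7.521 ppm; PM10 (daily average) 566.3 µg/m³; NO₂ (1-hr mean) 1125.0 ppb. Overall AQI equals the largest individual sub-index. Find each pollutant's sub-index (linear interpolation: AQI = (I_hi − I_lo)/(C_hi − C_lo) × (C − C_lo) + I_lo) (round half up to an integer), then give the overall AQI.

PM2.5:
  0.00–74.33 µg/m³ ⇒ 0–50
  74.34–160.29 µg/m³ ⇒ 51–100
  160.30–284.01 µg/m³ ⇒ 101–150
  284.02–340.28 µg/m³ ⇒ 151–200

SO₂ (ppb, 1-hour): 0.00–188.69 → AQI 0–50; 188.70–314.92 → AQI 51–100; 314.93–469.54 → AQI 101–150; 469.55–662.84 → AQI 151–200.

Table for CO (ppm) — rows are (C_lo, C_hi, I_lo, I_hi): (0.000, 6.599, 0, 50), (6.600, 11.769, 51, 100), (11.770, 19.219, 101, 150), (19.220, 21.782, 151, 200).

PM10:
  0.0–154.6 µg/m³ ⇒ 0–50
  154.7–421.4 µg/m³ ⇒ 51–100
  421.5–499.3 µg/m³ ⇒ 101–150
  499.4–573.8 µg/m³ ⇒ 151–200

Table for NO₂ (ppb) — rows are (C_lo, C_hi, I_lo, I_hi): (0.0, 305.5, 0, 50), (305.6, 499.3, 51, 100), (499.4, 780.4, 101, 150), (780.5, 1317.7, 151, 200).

PM2.5: 5.78 ∈ [0.00, 74.33] ↔ index [0, 50].
0 + (5.78−0.00)·(50−0)/(74.33−0.00) = 0 + 5.78·50/74.33 ≈ 3.89, so AQI = 4.
SO₂: 610.60 ∈ [469.55, 662.84] ↔ index [151, 200].
151 + (610.60−469.55)·(200−151)/(662.84−469.55) = 151 + 141.05·49/193.29 ≈ 186.76, so AQI = 187.
CO: row 6.600–11.769 (AQI 51–100). (100−51)·(7.521−6.600)/(11.769−6.600) + 51 = 49·0.921/5.169 + 51 ≈ 59.73 → 60.
PM10: 566.3 lies in 499.4–573.8, so I_lo=151, I_hi=200, C_lo=499.4, C_hi=573.8.
(200−151)/(573.8−499.4) × (566.3−499.4) + 151 = 49/74.4 × 66.9 + 151 ≈ 195.06 → 195.
NO₂: 1125.0 ∈ [780.5, 1317.7] ↔ index [151, 200].
151 + (1125.0−780.5)·(200−151)/(1317.7−780.5) = 151 + 344.5·49/537.2 ≈ 182.42, so AQI = 182.
Sub-indices: PM2.5→4, SO₂→187, CO→60, PM10→195, NO₂→182. Overall AQI = max = 195; dominant pollutant is PM10.

195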